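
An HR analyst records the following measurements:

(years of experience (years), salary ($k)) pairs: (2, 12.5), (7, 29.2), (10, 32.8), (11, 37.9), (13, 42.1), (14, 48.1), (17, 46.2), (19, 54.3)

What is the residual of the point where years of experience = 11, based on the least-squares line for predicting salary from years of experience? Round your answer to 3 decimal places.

1.481

n = 8, Σx = 93, Σy = 303.1, Σxy = 4012.1, Σx² = 1289
Sxx = Σx² − (Σx)²/n = 1289 − 1081.125 = 207.875
Sxy = Σxy − (Σx)(Σy)/n = 4012.1 − 3523.5375 = 488.5625
b = Sxy/Sxx = 488.5625/207.875 = 2.350271
a = ȳ − b·x̄ = 37.8875 − 2.350271·11.625 = 10.565604
ŷ(11) = 10.565604 + 2.350271·11 = 36.418581
residual = y − ŷ = 37.9 − 36.418581 = 1.481419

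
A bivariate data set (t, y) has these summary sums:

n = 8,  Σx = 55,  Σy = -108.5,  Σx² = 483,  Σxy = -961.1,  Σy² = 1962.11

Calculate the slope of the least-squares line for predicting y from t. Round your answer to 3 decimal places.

-2.052

Sxx = Σx² − (Σx)²/n = 483 − 378.125 = 104.875
Sxy = Σxy − (Σx)(Σy)/n = -961.1 − (-745.9375) = -215.1625
b = Sxy/Sxx = -215.1625/104.875 = -2.051609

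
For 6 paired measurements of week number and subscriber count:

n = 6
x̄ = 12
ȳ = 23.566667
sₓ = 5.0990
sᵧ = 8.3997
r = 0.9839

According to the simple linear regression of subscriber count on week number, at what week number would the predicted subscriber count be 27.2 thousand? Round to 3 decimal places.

b = r · sᵧ/sₓ = 0.9839 · 8.3997/5.099 = 1.620801
a = ȳ − b·x̄ = 23.566667 − 1.620801·12 = 4.117054
Set a + b·x = 27.2: x = (27.2 − 4.117054) / 1.620801 = 14.241690

14.242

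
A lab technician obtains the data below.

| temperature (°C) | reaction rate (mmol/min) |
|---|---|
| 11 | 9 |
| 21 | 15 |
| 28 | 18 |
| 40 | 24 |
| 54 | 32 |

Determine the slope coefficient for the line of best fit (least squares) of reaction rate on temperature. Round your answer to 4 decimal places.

n = 5, Σx = 154, Σy = 98, Σxy = 3606, Σx² = 5862
Sxx = Σx² − (Σx)²/n = 5862 − 4743.2 = 1118.8
Sxy = Σxy − (Σx)(Σy)/n = 3606 − 3018.4 = 587.6
b = Sxy/Sxx = 587.6/1118.8 = 0.525206

0.5252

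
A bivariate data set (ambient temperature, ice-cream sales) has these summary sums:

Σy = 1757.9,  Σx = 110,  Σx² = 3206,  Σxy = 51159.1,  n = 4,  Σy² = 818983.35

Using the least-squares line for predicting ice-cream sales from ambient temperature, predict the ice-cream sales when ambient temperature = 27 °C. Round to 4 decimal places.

431.6936

Sxx = Σx² − (Σx)²/n = 3206 − 3025 = 181
Sxy = Σxy − (Σx)(Σy)/n = 51159.1 − 48342.25 = 2816.85
b = Sxy/Sxx = 2816.85/181 = 15.562707
a = ȳ − b·x̄ = 439.475 − 15.562707·27.5 = 11.500552
ŷ(27) = a + b·27 = 11.500552 + 15.562707·27 = 431.693646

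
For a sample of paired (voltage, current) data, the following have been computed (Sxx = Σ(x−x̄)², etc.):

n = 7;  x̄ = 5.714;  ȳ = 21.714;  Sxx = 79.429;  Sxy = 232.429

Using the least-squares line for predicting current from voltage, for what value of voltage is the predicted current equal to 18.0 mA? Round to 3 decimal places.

b = Sxy/Sxx = 232.429/79.429 = 2.926249
a = ȳ − b·x̄ = 21.714 − 2.926249·5.714 = 4.993416
Set a + b·x = 18.0: x = (18.0 − 4.993416) / 2.926249 = 4.444798

4.445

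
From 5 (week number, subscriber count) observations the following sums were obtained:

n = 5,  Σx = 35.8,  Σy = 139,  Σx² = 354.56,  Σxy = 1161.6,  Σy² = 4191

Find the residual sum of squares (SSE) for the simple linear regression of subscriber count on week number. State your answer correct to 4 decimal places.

45.0624

Sxx = Σx² − (Σx)²/n = 354.56 − 256.328 = 98.232
Sxy = Σxy − (Σx)(Σy)/n = 1161.6 − 995.24 = 166.36
Syy = Σy² − (Σy)²/n = 4191 − 3864.2 = 326.8
b = Sxy/Sxx = 166.36/98.232 = 1.693542
SSE = Syy − b·Sxy = 326.8 − 1.693542·166.36 = 45.062383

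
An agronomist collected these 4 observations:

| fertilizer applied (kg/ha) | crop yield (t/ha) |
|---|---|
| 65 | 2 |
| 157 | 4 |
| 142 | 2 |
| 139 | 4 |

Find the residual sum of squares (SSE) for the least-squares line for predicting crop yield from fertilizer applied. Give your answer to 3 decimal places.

2.449

n = 4, Σx = 503, Σy = 12, Σxy = 1598, Σx² = 68359, Σy² = 40
Sxx = Σx² − (Σx)²/n = 68359 − 63252.25 = 5106.75
Sxy = Σxy − (Σx)(Σy)/n = 1598 − 1509 = 89
Syy = Σy² − (Σy)²/n = 40 − 36 = 4
b = Sxy/Sxx = 89/5106.75 = 0.017428
SSE = Syy − b·Sxy = 4 − 0.017428·89 = 2.448916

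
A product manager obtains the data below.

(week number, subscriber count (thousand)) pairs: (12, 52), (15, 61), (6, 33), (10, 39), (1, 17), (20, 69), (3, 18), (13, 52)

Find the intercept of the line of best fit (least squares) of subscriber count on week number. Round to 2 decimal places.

12.91

n = 8, Σx = 80, Σy = 341, Σxy = 4254, Σx² = 1084
Sxx = Σx² − (Σx)²/n = 1084 − 800 = 284
Sxy = Σxy − (Σx)(Σy)/n = 4254 − 3410 = 844
b = Sxy/Sxx = 844/284 = 2.971831
a = ȳ − b·x̄ = 42.625 − 2.971831·10 = 12.906690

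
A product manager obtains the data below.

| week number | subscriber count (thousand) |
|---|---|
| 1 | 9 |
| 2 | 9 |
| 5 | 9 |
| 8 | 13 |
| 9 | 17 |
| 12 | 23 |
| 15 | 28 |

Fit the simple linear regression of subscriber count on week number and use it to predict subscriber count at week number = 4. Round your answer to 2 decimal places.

n = 7, Σx = 52, Σy = 108, Σxy = 1025, Σx² = 544
Sxx = Σx² − (Σx)²/n = 544 − 386.285714 = 157.714286
Sxy = Σxy − (Σx)(Σy)/n = 1025 − 802.285714 = 222.714286
b = Sxy/Sxx = 222.714286/157.714286 = 1.412138
a = ȳ − b·x̄ = 15.428571 − 1.412138·7.428571 = 4.938406
ŷ(4) = a + b·4 = 4.938406 + 1.412138·4 = 10.586957

10.59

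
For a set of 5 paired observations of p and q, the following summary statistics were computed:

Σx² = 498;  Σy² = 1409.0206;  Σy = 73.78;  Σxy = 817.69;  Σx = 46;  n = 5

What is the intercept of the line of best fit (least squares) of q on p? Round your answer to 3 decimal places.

Sxx = Σx² − (Σx)²/n = 498 − 423.2 = 74.8
Sxy = Σxy − (Σx)(Σy)/n = 817.69 − 678.776 = 138.914
b = Sxy/Sxx = 138.914/74.8 = 1.857139
a = ȳ − b·x̄ = 14.756 − 1.857139·9.2 = -2.329679

-2.330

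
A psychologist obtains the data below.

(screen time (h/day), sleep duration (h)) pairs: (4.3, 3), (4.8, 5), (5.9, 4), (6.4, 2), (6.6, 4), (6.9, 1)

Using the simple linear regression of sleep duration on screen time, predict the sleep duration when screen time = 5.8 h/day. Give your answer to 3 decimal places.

n = 6, Σx = 34.9, Σy = 19, Σxy = 106.6, Σx² = 208.47
Sxx = Σx² − (Σx)²/n = 208.47 − 203.001667 = 5.468333
Sxy = Σxy − (Σx)(Σy)/n = 106.6 − 110.516667 = -3.916667
b = Sxy/Sxx = -3.916667/5.468333 = -0.716245
a = ȳ − b·x̄ = 3.166667 − (-0.716245)·5.816667 = 7.332825
ŷ(5.8) = a + b·5.8 = 7.332825 + (-0.716245)·5.8 = 3.178604

3.179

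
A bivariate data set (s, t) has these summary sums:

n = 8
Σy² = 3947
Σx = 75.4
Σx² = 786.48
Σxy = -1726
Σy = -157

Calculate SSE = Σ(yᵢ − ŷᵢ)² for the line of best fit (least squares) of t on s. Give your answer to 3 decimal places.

Sxx = Σx² − (Σx)²/n = 786.48 − 710.645 = 75.835
Sxy = Σxy − (Σx)(Σy)/n = -1726 − (-1479.725) = -246.275
Syy = Σy² − (Σy)²/n = 3947 − 3081.125 = 865.875
b = Sxy/Sxx = -246.275/75.835 = -3.247511
SSE = Syy − b·Sxy = 865.875 − (-3.247511)·(-246.275) = 66.094218

66.094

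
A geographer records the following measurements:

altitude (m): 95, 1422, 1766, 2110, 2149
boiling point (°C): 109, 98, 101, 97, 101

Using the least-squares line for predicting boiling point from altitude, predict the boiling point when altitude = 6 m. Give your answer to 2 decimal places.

108.31

n = 5, Σx = 7542, Σy = 506, Σxy = 749796, Σx² = 14220166
Sxx = Σx² − (Σx)²/n = 14220166 − 11376352.8 = 2843813.2
Sxy = Σxy − (Σx)(Σy)/n = 749796 − 763250.4 = -13454.4
b = Sxy/Sxx = -13454.4/2843813.2 = -0.004731
a = ȳ − b·x̄ = 101.2 − (-0.004731)·1508.4 = 108.336410
ŷ(6) = a + b·6 = 108.336410 + (-0.004731)·6 = 108.308023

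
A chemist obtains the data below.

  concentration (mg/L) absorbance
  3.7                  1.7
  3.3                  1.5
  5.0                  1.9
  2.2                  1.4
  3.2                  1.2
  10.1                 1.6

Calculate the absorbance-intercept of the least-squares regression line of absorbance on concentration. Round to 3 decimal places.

n = 6, Σx = 27.5, Σy = 9.3, Σxy = 43.82, Σx² = 166.67
Sxx = Σx² − (Σx)²/n = 166.67 − 126.041667 = 40.628333
Sxy = Σxy − (Σx)(Σy)/n = 43.82 − 42.625 = 1.195
b = Sxy/Sxx = 1.195/40.628333 = 0.029413
a = ȳ − b·x̄ = 1.55 − 0.029413·4.583333 = 1.415191

1.415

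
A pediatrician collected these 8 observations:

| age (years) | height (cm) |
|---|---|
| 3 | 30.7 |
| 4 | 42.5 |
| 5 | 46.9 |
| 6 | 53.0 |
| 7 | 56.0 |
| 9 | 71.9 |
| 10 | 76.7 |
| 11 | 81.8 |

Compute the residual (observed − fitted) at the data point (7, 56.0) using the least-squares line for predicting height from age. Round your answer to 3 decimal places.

-2.205

n = 8, Σx = 55, Σy = 459.5, Σxy = 3520.5, Σx² = 437
Sxx = Σx² − (Σx)²/n = 437 − 378.125 = 58.875
Sxy = Σxy − (Σx)(Σy)/n = 3520.5 − 3159.0625 = 361.4375
b = Sxy/Sxx = 361.4375/58.875 = 6.139066
a = ȳ − b·x̄ = 57.4375 − 6.139066·6.875 = 15.231423
ŷ(7) = 15.231423 + 6.139066·7 = 58.204883
residual = y − ŷ = 56.0 − 58.204883 = -2.204883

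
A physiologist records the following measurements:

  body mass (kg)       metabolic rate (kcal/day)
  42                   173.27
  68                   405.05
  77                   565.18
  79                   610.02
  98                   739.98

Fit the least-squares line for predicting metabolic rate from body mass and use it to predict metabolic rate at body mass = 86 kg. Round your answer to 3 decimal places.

n = 5, Σx = 364, Σy = 2493.5, Σxy = 199049.22, Σx² = 28162
Sxx = Σx² − (Σx)²/n = 28162 − 26499.2 = 1662.8
Sxy = Σxy − (Σx)(Σy)/n = 199049.22 − 181526.8 = 17522.42
b = Sxy/Sxx = 17522.42/1662.8 = 10.537900
a = ȳ − b·x̄ = 498.7 − 10.537900·72.8 = -268.459115
ŷ(86) = a + b·86 = -268.459115 + 10.537900·86 = 637.800279

637.800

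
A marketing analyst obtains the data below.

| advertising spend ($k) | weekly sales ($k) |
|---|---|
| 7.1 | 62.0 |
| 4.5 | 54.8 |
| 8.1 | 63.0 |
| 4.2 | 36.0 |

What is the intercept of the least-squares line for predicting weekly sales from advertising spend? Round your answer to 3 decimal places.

n = 4, Σx = 23.9, Σy = 215.8, Σxy = 1348.3, Σx² = 153.91
Sxx = Σx² − (Σx)²/n = 153.91 − 142.8025 = 11.1075
Sxy = Σxy − (Σx)(Σy)/n = 1348.3 − 1289.405 = 58.895
b = Sxy/Sxx = 58.895/11.1075 = 5.302273
a = ȳ − b·x̄ = 53.95 − 5.302273·5.975 = 22.268917

22.269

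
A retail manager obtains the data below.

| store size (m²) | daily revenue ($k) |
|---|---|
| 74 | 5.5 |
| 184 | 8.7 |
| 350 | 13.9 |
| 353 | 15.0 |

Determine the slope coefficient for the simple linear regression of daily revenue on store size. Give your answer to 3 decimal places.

0.033

n = 4, Σx = 961, Σy = 43.1, Σxy = 12167.8, Σx² = 286441
Sxx = Σx² − (Σx)²/n = 286441 − 230880.25 = 55560.75
Sxy = Σxy − (Σx)(Σy)/n = 12167.8 − 10354.775 = 1813.025
b = Sxy/Sxx = 1813.025/55560.75 = 0.032631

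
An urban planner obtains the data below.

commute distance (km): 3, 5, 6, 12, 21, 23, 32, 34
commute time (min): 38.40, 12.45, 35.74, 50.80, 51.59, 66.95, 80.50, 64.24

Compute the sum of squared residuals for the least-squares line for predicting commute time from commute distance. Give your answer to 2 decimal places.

n = 8, Σx = 136, Σy = 400.67, Σxy = 8384.89, Σx² = 3364, Σy² = 23238.4083
Sxx = Σx² − (Σx)²/n = 3364 − 2312 = 1052
Sxy = Σxy − (Σx)(Σy)/n = 8384.89 − 6811.39 = 1573.5
Syy = Σy² − (Σy)²/n = 23238.4083 − 20067.056112 = 3171.352188
b = Sxy/Sxx = 1573.5/1052 = 1.495722
SSE = Syy − b·Sxy = 3171.352188 − 1.495722·1573.5 = 817.832938

817.83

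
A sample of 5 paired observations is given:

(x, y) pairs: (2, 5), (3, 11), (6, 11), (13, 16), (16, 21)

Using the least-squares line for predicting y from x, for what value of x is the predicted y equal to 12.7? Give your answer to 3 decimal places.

7.891

n = 5, Σx = 40, Σy = 64, Σxy = 653, Σx² = 474
Sxx = Σx² − (Σx)²/n = 474 − 320 = 154
Sxy = Σxy − (Σx)(Σy)/n = 653 − 512 = 141
b = Sxy/Sxx = 141/154 = 0.915584
a = ȳ − b·x̄ = 12.8 − 0.915584·8 = 5.475325
Set a + b·x = 12.7: x = (12.7 − 5.475325) / 0.915584 = 7.890780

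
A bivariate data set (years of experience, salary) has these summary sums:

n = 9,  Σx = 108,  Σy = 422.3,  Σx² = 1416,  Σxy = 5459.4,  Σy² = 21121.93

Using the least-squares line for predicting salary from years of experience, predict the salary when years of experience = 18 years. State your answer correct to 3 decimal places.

66.512

Sxx = Σx² − (Σx)²/n = 1416 − 1296 = 120
Sxy = Σxy − (Σx)(Σy)/n = 5459.4 − 5067.6 = 391.8
b = Sxy/Sxx = 391.8/120 = 3.265
a = ȳ − b·x̄ = 46.922222 − 3.265·12 = 7.742222
ŷ(18) = a + b·18 = 7.742222 + 3.265·18 = 66.512222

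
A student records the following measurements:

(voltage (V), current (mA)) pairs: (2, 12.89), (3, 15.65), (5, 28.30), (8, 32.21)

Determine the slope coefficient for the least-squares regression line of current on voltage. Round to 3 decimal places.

3.390

n = 4, Σx = 18, Σy = 89.05, Σxy = 471.91, Σx² = 102
Sxx = Σx² − (Σx)²/n = 102 − 81 = 21
Sxy = Σxy − (Σx)(Σy)/n = 471.91 − 400.725 = 71.185
b = Sxy/Sxx = 71.185/21 = 3.389762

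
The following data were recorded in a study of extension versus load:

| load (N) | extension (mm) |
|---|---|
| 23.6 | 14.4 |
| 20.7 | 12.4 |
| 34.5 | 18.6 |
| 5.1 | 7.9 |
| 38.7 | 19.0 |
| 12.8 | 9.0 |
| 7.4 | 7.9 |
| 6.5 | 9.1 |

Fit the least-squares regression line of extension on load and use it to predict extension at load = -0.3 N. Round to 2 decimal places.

5.63

n = 8, Σx = 149.3, Σy = 98.3, Σxy = 2246.62, Σx² = 3960.25
Sxx = Σx² − (Σx)²/n = 3960.25 − 2786.31125 = 1173.93875
Sxy = Σxy − (Σx)(Σy)/n = 2246.62 − 1834.52375 = 412.09625
b = Sxy/Sxx = 412.09625/1173.93875 = 0.351037
a = ȳ − b·x̄ = 12.2875 − 0.351037·18.6625 = 5.736267
ŷ(-0.3) = a + b·-0.3 = 5.736267 + 0.351037·(-0.3) = 5.630956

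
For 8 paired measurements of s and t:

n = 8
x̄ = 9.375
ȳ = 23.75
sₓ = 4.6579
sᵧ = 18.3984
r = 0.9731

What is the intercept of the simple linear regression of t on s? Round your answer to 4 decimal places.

-12.2845

b = r · sᵧ/sₓ = 0.9731 · 18.3984/4.6579 = 3.843681
a = ȳ − b·x̄ = 23.75 − 3.843681·9.375 = -12.284512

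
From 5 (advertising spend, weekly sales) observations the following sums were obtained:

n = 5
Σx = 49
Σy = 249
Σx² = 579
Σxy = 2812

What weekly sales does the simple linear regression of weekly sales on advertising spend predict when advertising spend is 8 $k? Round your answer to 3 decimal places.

Sxx = Σx² − (Σx)²/n = 579 − 480.2 = 98.8
Sxy = Σxy − (Σx)(Σy)/n = 2812 − 2440.2 = 371.8
b = Sxy/Sxx = 371.8/98.8 = 3.763158
a = ȳ − b·x̄ = 49.8 − 3.763158·9.8 = 12.921053
ŷ(8) = a + b·8 = 12.921053 + 3.763158·8 = 43.026316

43.026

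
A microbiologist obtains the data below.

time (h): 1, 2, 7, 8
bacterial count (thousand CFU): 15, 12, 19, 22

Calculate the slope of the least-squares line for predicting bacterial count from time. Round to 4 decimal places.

1.1351

n = 4, Σx = 18, Σy = 68, Σxy = 348, Σx² = 118
Sxx = Σx² − (Σx)²/n = 118 − 81 = 37
Sxy = Σxy − (Σx)(Σy)/n = 348 − 306 = 42
b = Sxy/Sxx = 42/37 = 1.135135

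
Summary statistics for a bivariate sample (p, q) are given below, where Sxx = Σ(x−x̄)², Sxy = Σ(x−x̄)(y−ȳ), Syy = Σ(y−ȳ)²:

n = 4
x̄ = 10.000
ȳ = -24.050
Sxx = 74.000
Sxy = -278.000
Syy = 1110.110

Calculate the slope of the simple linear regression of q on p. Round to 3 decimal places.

-3.757

b = Sxy/Sxx = -278/74 = -3.756757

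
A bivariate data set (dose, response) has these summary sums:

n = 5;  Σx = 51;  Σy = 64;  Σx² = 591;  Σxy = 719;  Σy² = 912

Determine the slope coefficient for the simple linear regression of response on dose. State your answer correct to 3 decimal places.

0.935

Sxx = Σx² − (Σx)²/n = 591 − 520.2 = 70.8
Sxy = Σxy − (Σx)(Σy)/n = 719 − 652.8 = 66.2
b = Sxy/Sxx = 66.2/70.8 = 0.935028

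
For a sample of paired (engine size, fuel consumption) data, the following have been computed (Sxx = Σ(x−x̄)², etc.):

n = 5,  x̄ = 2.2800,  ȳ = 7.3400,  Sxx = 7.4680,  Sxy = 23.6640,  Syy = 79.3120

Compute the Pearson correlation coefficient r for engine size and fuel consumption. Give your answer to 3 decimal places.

0.972

r = Sxy/√(Sxx·Syy) = 23.664/√(592.302016) = 23.664/24.337256 = 0.972336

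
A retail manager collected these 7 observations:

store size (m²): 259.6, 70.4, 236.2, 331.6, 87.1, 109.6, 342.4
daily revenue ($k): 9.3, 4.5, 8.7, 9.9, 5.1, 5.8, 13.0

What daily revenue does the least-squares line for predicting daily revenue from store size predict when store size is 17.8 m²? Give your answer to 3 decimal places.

n = 7, Σx = 1436.9, Σy = 56.3, Σxy = 13599.95, Σx² = 374933.65
Sxx = Σx² − (Σx)²/n = 374933.65 − 294954.515714 = 79979.134286
Sxy = Σxy − (Σx)(Σy)/n = 13599.95 − 11556.781429 = 2043.168571
b = Sxy/Sxx = 2043.168571/79979.134286 = 0.025546
a = ȳ − b·x̄ = 8.042857 − 0.025546·205.271429 = 2.798938
ŷ(17.8) = a + b·17.8 = 2.798938 + 0.025546·17.8 = 3.253661

3.254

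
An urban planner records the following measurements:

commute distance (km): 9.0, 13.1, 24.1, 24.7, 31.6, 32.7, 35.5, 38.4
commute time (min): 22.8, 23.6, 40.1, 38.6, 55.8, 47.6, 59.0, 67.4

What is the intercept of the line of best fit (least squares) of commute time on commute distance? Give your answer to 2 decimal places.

n = 8, Σx = 209.1, Σy = 354.9, Σxy = 10436.65, Σx² = 6246.17
Sxx = Σx² − (Σx)²/n = 6246.17 − 5465.35125 = 780.81875
Sxy = Σxy − (Σx)(Σy)/n = 10436.65 − 9276.19875 = 1160.45125
b = Sxy/Sxx = 1160.45125/780.81875 = 1.486198
a = ȳ − b·x̄ = 44.3625 − 1.486198·26.1375 = 5.517000

5.52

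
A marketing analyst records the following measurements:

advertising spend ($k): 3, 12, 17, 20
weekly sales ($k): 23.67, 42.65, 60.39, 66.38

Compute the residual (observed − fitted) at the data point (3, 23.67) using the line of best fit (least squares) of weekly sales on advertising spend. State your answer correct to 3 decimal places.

n = 4, Σx = 52, Σy = 193.09, Σxy = 2937.04, Σx² = 842
Sxx = Σx² − (Σx)²/n = 842 − 676 = 166
Sxy = Σxy − (Σx)(Σy)/n = 2937.04 − 2510.17 = 426.87
b = Sxy/Sxx = 426.87/166 = 2.571506
a = ȳ − b·x̄ = 48.2725 − 2.571506·13 = 14.842922
ŷ(3) = 14.842922 + 2.571506·3 = 22.557440
residual = y − ŷ = 23.67 − 22.557440 = 1.112560

1.113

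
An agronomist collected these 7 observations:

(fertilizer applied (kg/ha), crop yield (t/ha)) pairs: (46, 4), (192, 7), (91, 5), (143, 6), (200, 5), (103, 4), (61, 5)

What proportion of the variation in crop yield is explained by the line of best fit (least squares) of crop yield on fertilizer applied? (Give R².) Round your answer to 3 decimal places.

n = 7, Σx = 836, Σy = 36, Σxy = 4558, Σx² = 122040, Σy² = 192
Sxx = Σx² − (Σx)²/n = 122040 − 99842.285714 = 22197.714286
Sxy = Σxy − (Σx)(Σy)/n = 4558 − 4299.428571 = 258.571429
Syy = Σy² − (Σy)²/n = 192 − 185.142857 = 6.857143
R² = Sxy²/(Sxx·Syy) = (258.571429)²/(22197.714286·6.857143) = 0.439248

0.439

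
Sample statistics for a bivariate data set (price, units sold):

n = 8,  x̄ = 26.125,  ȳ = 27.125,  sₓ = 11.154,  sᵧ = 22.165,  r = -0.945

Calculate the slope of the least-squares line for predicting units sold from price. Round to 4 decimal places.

b = r · sᵧ/sₓ = -0.945 · 22.165/11.154 = -1.877885

-1.8779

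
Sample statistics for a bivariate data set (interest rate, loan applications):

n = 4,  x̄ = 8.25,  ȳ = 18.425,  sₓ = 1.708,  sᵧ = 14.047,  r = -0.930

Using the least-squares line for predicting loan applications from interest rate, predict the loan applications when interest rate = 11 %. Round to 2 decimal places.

b = r · sᵧ/sₓ = -0.93 · 14.047/1.708 = -7.648542
a = ȳ − b·x̄ = 18.425 − (-7.648542)·8.25 = 81.525473
ŷ(11) = a + b·11 = 81.525473 + (-7.648542)·11 = -2.608491

-2.61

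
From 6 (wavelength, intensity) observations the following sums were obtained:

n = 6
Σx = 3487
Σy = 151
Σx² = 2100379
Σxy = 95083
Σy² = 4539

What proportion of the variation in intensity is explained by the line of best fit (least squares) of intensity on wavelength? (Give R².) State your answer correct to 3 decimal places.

Sxx = Σx² − (Σx)²/n = 2100379 − 2026528.166667 = 73850.833333
Sxy = Σxy − (Σx)(Σy)/n = 95083 − 87756.166667 = 7326.833333
Syy = Σy² − (Σy)²/n = 4539 − 3800.166667 = 738.833333
R² = Sxy²/(Sxx·Syy) = (7326.833333)²/(73850.833333·738.833333) = 0.983854

0.984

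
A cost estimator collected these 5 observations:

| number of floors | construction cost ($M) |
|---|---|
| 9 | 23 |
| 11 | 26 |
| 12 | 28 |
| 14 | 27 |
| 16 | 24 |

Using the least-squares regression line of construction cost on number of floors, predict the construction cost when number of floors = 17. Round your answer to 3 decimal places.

26.199

n = 5, Σx = 62, Σy = 128, Σxy = 1591, Σx² = 798
Sxx = Σx² − (Σx)²/n = 798 − 768.8 = 29.2
Sxy = Σxy − (Σx)(Σy)/n = 1591 − 1587.2 = 3.8
b = Sxy/Sxx = 3.8/29.2 = 0.130137
a = ȳ − b·x̄ = 25.6 − 0.130137·12.4 = 23.986301
ŷ(17) = a + b·17 = 23.986301 + 0.130137·17 = 26.198630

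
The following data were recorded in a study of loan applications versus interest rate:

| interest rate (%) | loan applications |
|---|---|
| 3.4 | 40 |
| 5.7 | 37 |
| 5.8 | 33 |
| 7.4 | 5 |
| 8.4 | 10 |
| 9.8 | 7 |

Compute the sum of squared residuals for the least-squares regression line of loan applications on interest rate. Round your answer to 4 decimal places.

291.9100

n = 6, Σx = 40.5, Σy = 132, Σxy = 727.9, Σx² = 299.05, Σy² = 4232
Sxx = Σx² − (Σx)²/n = 299.05 − 273.375 = 25.675
Sxy = Σxy − (Σx)(Σy)/n = 727.9 − 891 = -163.1
Syy = Σy² − (Σy)²/n = 4232 − 2904 = 1328
b = Sxy/Sxx = -163.1/25.675 = -6.352483
SSE = Syy − b·Sxy = 1328 − (-6.352483)·(-163.1) = 291.910029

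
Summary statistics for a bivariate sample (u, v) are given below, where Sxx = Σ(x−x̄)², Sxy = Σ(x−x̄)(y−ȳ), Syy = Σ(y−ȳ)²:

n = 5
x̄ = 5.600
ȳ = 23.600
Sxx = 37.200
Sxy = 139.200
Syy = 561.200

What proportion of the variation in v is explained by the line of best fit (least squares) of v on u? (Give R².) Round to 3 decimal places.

R² = Sxy²/(Sxx·Syy) = (139.2)²/(37.2·561.2) = 0.928149

0.928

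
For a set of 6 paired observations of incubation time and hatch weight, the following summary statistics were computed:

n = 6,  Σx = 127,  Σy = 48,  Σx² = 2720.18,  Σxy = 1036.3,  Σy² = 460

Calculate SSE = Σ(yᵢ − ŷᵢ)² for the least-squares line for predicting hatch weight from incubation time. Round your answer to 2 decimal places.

63.13

Sxx = Σx² − (Σx)²/n = 2720.18 − 2688.166667 = 32.013333
Sxy = Σxy − (Σx)(Σy)/n = 1036.3 − 1016 = 20.3
Syy = Σy² − (Σy)²/n = 460 − 384 = 76
b = Sxy/Sxx = 20.3/32.013333 = 0.634111
SSE = Syy − b·Sxy = 76 − 0.634111·20.3 = 63.127551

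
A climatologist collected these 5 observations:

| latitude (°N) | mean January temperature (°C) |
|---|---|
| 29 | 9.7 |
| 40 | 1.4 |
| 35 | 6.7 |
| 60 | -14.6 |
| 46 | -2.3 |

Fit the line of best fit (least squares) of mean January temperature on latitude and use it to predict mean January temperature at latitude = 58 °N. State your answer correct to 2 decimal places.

-12.57

n = 5, Σx = 210, Σy = 0.9, Σxy = -410, Σx² = 9382
Sxx = Σx² − (Σx)²/n = 9382 − 8820 = 562
Sxy = Σxy − (Σx)(Σy)/n = -410 − 37.8 = -447.8
b = Sxy/Sxx = -447.8/562 = -0.796797
a = ȳ − b·x̄ = 0.18 − (-0.796797)·42 = 33.645480
ŷ(58) = a + b·58 = 33.645480 + (-0.796797)·58 = -12.568754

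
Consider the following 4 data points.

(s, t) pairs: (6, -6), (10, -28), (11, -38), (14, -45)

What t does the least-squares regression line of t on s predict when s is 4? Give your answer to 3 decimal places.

n = 4, Σx = 41, Σy = -117, Σxy = -1364, Σx² = 453
Sxx = Σx² − (Σx)²/n = 453 − 420.25 = 32.75
Sxy = Σxy − (Σx)(Σy)/n = -1364 − (-1199.25) = -164.75
b = Sxy/Sxx = -164.75/32.75 = -5.030534
a = ȳ − b·x̄ = -29.25 − (-5.030534)·10.25 = 22.312977
ŷ(4) = a + b·4 = 22.312977 + (-5.030534)·4 = 2.190840

2.191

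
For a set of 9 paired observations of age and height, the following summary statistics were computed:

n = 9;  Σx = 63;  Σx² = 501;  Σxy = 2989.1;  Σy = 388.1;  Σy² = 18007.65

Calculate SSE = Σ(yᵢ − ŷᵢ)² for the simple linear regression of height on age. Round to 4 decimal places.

Sxx = Σx² − (Σx)²/n = 501 − 441 = 60
Sxy = Σxy − (Σx)(Σy)/n = 2989.1 − 2716.7 = 272.4
Syy = Σy² − (Σy)²/n = 18007.65 − 16735.734444 = 1271.915556
b = Sxy/Sxx = 272.4/60 = 4.54
SSE = Syy − b·Sxy = 1271.915556 − 4.54·272.4 = 35.219556

35.2196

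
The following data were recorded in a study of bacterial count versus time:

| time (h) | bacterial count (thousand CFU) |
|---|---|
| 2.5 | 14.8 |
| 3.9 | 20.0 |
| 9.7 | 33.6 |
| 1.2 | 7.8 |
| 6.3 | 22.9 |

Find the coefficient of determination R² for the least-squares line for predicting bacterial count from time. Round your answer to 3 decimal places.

n = 5, Σx = 23.6, Σy = 99.1, Σxy = 594.55, Σx² = 156.68, Σy² = 2333.25
Sxx = Σx² − (Σx)²/n = 156.68 − 111.392 = 45.288
Sxy = Σxy − (Σx)(Σy)/n = 594.55 − 467.752 = 126.798
Syy = Σy² − (Σy)²/n = 2333.25 − 1964.162 = 369.088
R² = Sxy²/(Sxx·Syy) = (126.798)²/(45.288·369.088) = 0.961860

0.962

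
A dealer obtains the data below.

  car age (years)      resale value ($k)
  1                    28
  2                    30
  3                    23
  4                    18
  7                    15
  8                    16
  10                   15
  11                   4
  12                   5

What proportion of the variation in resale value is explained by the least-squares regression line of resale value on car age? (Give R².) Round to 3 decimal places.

n = 9, Σx = 58, Σy = 154, Σxy = 716, Σx² = 508, Σy² = 3284
Sxx = Σx² − (Σx)²/n = 508 − 373.777778 = 134.222222
Sxy = Σxy − (Σx)(Σy)/n = 716 − 992.444444 = -276.444444
Syy = Σy² − (Σy)²/n = 3284 − 2635.111111 = 648.888889
R² = Sxy²/(Sxx·Syy) = (-276.444444)²/(134.222222·648.888889) = 0.877447

0.877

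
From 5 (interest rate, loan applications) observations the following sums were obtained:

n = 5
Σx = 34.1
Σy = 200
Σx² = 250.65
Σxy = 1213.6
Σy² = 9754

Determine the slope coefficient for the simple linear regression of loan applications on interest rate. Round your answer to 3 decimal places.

Sxx = Σx² − (Σx)²/n = 250.65 − 232.562 = 18.088
Sxy = Σxy − (Σx)(Σy)/n = 1213.6 − 1364 = -150.4
b = Sxy/Sxx = -150.4/18.088 = -8.314905

-8.315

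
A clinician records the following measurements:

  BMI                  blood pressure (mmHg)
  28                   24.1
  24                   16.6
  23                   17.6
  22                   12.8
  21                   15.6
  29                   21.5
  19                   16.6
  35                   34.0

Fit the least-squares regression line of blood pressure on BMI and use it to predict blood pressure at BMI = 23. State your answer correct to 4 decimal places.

17.3312

n = 8, Σx = 201, Σy = 158.8, Σxy = 4216.1, Σx² = 5241
Sxx = Σx² − (Σx)²/n = 5241 − 5050.125 = 190.875
Sxy = Σxy − (Σx)(Σy)/n = 4216.1 − 3989.85 = 226.25
b = Sxy/Sxx = 226.25/190.875 = 1.185331
a = ȳ − b·x̄ = 19.85 − 1.185331·25.125 = -9.931434
ŷ(23) = a + b·23 = -9.931434 + 1.185331·23 = 17.331172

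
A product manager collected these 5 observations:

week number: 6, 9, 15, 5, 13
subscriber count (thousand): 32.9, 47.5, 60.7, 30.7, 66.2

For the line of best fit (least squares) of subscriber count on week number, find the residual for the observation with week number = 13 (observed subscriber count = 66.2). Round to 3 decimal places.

n = 5, Σx = 48, Σy = 238, Σxy = 2549.5, Σx² = 536
Sxx = Σx² − (Σx)²/n = 536 − 460.8 = 75.2
Sxy = Σxy − (Σx)(Σy)/n = 2549.5 − 2284.8 = 264.7
b = Sxy/Sxx = 264.7/75.2 = 3.519947
a = ȳ − b·x̄ = 47.6 − 3.519947·9.6 = 13.808511
ŷ(13) = 13.808511 + 3.519947·13 = 59.567819
residual = y − ŷ = 66.2 − 59.567819 = 6.632181

6.632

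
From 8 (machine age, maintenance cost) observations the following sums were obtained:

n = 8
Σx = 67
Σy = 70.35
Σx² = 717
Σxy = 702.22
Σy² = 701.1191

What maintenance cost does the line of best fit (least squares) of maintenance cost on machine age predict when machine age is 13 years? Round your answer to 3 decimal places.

12.148

Sxx = Σx² − (Σx)²/n = 717 − 561.125 = 155.875
Sxy = Σxy − (Σx)(Σy)/n = 702.22 − 589.18125 = 113.03875
b = Sxy/Sxx = 113.03875/155.875 = 0.725188
a = ȳ − b·x̄ = 8.79375 − 0.725188·8.375 = 2.720297
ŷ(13) = a + b·13 = 2.720297 + 0.725188·13 = 12.147747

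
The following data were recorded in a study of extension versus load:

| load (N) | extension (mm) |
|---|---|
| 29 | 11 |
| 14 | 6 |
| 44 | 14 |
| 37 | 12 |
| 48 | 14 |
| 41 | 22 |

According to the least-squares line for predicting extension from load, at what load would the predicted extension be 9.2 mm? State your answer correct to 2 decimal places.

22.44

n = 6, Σx = 213, Σy = 79, Σxy = 3037, Σx² = 8327
Sxx = Σx² − (Σx)²/n = 8327 − 7561.5 = 765.5
Sxy = Σxy − (Σx)(Σy)/n = 3037 − 2804.5 = 232.5
b = Sxy/Sxx = 232.5/765.5 = 0.303723
a = ȳ − b·x̄ = 13.166667 − 0.303723·35.5 = 2.384498
Set a + b·x = 9.2: x = (9.2 − 2.384498) / 0.303723 = 22.439857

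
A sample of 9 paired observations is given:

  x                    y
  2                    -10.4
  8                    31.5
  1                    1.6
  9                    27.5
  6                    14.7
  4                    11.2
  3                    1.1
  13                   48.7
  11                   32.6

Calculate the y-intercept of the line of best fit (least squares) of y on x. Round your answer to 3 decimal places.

n = 9, Σx = 57, Σy = 158.5, Σxy = 1608.3, Σx² = 501
Sxx = Σx² − (Σx)²/n = 501 − 361 = 140
Sxy = Σxy − (Σx)(Σy)/n = 1608.3 − 1003.833333 = 604.466667
b = Sxy/Sxx = 604.466667/140 = 4.317619
a = ȳ − b·x̄ = 17.611111 − 4.317619·6.333333 = -9.733810

-9.734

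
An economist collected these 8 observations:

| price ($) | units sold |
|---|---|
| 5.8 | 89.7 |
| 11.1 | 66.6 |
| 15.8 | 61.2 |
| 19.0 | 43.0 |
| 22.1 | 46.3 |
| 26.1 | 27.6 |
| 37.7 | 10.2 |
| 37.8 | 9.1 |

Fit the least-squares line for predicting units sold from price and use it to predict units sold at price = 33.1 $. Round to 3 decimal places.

17.636

n = 8, Σx = 175.4, Σy = 353.7, Σxy = 5515.59, Σx² = 4787.24
Sxx = Σx² − (Σx)²/n = 4787.24 − 3845.645 = 941.595
Sxy = Σxy − (Σx)(Σy)/n = 5515.59 − 7754.8725 = -2239.2825
b = Sxy/Sxx = -2239.2825/941.595 = -2.378180
a = ȳ − b·x̄ = 44.2125 − (-2.378180)·21.925 = 96.354099
ŷ(33.1) = a + b·33.1 = 96.354099 + (-2.378180)·33.1 = 17.636337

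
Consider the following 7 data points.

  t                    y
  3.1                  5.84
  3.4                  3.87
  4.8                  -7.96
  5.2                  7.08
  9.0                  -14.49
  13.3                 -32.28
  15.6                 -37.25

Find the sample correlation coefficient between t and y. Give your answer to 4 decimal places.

-0.9637

n = 7, Σx = 54.4, Σy = -75.19, Σxy = -1110.964, Σx² = 572.5, Σy² = 2802.0915
Sxx = Σx² − (Σx)²/n = 572.5 − 422.765714 = 149.734286
Sxy = Σxy − (Σx)(Σy)/n = -1110.964 − (-584.333714) = -526.630286
Syy = Σy² − (Σy)²/n = 2802.0915 − 807.648014 = 1994.443486
r = Sxy/√(Sxx·Syy) = -526.630286/√(298636.570731) = -526.630286/546.476505 = -0.963683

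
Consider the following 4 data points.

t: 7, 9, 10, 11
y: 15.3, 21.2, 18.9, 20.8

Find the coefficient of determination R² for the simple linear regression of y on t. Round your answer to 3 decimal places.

n = 4, Σx = 37, Σy = 76.2, Σxy = 715.7, Σx² = 351, Σy² = 1473.38
Sxx = Σx² − (Σx)²/n = 351 − 342.25 = 8.75
Sxy = Σxy − (Σx)(Σy)/n = 715.7 − 704.85 = 10.85
Syy = Σy² − (Σy)²/n = 1473.38 − 1451.61 = 21.77
R² = Sxy²/(Sxx·Syy) = (10.85)²/(8.75·21.77) = 0.618006

0.618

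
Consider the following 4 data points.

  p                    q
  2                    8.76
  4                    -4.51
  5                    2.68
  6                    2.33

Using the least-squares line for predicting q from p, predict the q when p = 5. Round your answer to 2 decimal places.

n = 4, Σx = 17, Σy = 9.26, Σxy = 26.86, Σx² = 81
Sxx = Σx² − (Σx)²/n = 81 − 72.25 = 8.75
Sxy = Σxy − (Σx)(Σy)/n = 26.86 − 39.355 = -12.495
b = Sxy/Sxx = -12.495/8.75 = -1.428
a = ȳ − b·x̄ = 2.315 − (-1.428)·4.25 = 8.384
ŷ(5) = a + b·5 = 8.384 + (-1.428)·5 = 1.244

1.24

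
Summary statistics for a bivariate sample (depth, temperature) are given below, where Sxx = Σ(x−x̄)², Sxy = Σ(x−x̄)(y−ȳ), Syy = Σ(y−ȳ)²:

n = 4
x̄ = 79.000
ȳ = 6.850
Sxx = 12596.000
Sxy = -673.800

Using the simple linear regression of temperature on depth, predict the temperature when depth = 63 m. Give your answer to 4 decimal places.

b = Sxy/Sxx = -673.8/12596 = -0.053493
a = ȳ − b·x̄ = 6.85 − (-0.053493)·79 = 11.075961
ŷ(63) = a + b·63 = 11.075961 + (-0.053493)·63 = 7.705891

7.7059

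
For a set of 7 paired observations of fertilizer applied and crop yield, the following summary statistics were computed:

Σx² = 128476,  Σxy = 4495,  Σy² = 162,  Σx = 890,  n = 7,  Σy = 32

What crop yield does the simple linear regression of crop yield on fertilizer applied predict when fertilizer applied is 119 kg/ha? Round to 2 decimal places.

4.34

Sxx = Σx² − (Σx)²/n = 128476 − 113157.142857 = 15318.857143
Sxy = Σxy − (Σx)(Σy)/n = 4495 − 4068.571429 = 426.428571
b = Sxy/Sxx = 426.428571/15318.857143 = 0.027837
a = ȳ − b·x̄ = 4.571429 − 0.027837·127.142857 = 1.032173
ŷ(119) = a + b·119 = 1.032173 + 0.027837·119 = 4.344757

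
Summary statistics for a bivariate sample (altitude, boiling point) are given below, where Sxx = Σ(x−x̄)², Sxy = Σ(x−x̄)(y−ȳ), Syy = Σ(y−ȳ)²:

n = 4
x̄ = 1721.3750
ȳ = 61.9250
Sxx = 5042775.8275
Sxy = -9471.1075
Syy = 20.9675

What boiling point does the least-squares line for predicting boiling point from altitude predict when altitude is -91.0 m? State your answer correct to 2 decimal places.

b = Sxy/Sxx = -9471.1075/5042775.8275 = -0.001878
a = ȳ − b·x̄ = 61.925 − (-0.001878)·1721.375 = 65.158007
ŷ(-91.0) = a + b·-91.0 = 65.158007 + (-0.001878)·(-91) = 65.328919

65.33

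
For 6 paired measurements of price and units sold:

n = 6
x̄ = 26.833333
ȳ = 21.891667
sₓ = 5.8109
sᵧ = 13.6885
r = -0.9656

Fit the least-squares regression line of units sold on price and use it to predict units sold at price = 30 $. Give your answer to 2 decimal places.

14.69

b = r · sᵧ/sₓ = -0.9656 · 13.6885/5.8109 = -2.274625
a = ȳ − b·x̄ = 21.891667 − (-2.274625)·26.833333 = 82.927424
ŷ(30) = a + b·30 = 82.927424 + (-2.274625)·30 = 14.688689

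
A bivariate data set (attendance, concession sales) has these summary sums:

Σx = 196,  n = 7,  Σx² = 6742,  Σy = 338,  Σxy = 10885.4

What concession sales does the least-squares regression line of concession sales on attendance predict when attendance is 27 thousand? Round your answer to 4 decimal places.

47.1522

Sxx = Σx² − (Σx)²/n = 6742 − 5488 = 1254
Sxy = Σxy − (Σx)(Σy)/n = 10885.4 − 9464 = 1421.4
b = Sxy/Sxx = 1421.4/1254 = 1.133493
a = ȳ − b·x̄ = 48.285714 − 1.133493·28 = 16.547915
ŷ(27) = a + b·27 = 16.547915 + 1.133493·27 = 47.152221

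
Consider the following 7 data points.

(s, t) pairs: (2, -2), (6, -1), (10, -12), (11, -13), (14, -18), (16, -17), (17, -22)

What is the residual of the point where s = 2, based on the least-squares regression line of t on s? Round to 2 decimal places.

n = 7, Σx = 76, Σy = -85, Σxy = -1171, Σx² = 1002
Sxx = Σx² − (Σx)²/n = 1002 − 825.142857 = 176.857143
Sxy = Σxy − (Σx)(Σy)/n = -1171 − (-922.857143) = -248.142857
b = Sxy/Sxx = -248.142857/176.857143 = -1.403069
a = ȳ − b·x̄ = -12.142857 − (-1.403069)·10.857143 = 3.090468
ŷ(2) = 3.090468 + (-1.403069)·2 = 0.284330
residual = y − ŷ = -2 − 0.284330 = -2.284330

-2.28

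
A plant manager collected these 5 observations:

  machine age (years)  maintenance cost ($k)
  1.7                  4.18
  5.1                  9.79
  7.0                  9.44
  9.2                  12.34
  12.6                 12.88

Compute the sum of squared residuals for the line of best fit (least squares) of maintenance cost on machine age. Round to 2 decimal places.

6.70

n = 5, Σx = 35.6, Σy = 48.63, Σxy = 398.931, Σx² = 321.3, Σy² = 520.6001
Sxx = Σx² − (Σx)²/n = 321.3 − 253.472 = 67.828
Sxy = Σxy − (Σx)(Σy)/n = 398.931 − 346.2456 = 52.6854
Syy = Σy² − (Σy)²/n = 520.6001 − 472.97538 = 47.62472
b = Sxy/Sxx = 52.6854/67.828 = 0.776750
SSE = Syy − b·Sxy = 47.62472 − 0.776750·52.6854 = 6.701335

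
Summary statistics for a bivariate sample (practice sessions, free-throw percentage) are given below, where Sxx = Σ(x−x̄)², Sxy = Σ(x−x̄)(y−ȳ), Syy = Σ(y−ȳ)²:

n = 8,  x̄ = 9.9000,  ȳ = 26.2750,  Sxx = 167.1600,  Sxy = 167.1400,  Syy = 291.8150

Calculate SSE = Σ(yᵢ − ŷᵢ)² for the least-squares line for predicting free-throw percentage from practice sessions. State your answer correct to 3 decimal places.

b = Sxy/Sxx = 167.14/167.16 = 0.999880
SSE = Syy − b·Sxy = 291.815 − 0.999880·167.14 = 124.694998

124.695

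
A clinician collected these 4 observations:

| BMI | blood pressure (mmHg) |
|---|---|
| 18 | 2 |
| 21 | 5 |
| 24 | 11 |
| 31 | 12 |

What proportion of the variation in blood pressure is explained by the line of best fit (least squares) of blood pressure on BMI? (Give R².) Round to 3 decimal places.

0.808

n = 4, Σx = 94, Σy = 30, Σxy = 777, Σx² = 2302, Σy² = 294
Sxx = Σx² − (Σx)²/n = 2302 − 2209 = 93
Sxy = Σxy − (Σx)(Σy)/n = 777 − 705 = 72
Syy = Σy² − (Σy)²/n = 294 − 225 = 69
R² = Sxy²/(Sxx·Syy) = (72)²/(93·69) = 0.807854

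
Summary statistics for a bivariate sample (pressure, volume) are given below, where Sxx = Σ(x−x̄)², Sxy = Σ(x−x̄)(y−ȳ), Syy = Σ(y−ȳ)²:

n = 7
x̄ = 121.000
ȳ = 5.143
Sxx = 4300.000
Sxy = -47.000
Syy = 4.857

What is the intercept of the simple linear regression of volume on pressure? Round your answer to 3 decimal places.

6.466

b = Sxy/Sxx = -47/4300 = -0.010930
a = ȳ − b·x̄ = 5.143 − (-0.010930)·121 = 6.465558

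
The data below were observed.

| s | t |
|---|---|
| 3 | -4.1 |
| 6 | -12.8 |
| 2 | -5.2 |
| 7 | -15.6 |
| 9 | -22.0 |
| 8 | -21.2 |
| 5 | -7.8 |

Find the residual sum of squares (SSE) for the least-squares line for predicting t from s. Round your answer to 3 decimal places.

23.117

n = 7, Σx = 40, Σy = -88.7, Σxy = -615.3, Σx² = 268, Σy² = 1445.33
Sxx = Σx² − (Σx)²/n = 268 − 228.571429 = 39.428571
Sxy = Σxy − (Σx)(Σy)/n = -615.3 − (-506.857143) = -108.442857
Syy = Σy² − (Σy)²/n = 1445.33 − 1123.955714 = 321.374286
b = Sxy/Sxx = -108.442857/39.428571 = -2.750362
SSE = Syy − b·Sxy = 321.374286 − (-2.750362)·(-108.442857) = 23.117138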